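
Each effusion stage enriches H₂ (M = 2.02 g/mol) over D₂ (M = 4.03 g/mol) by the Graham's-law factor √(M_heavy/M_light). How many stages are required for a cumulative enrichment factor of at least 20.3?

9

Per stage α = (4.03/2.02)^(1/2) = 1.99505^0.5, giving ln α = 0.3453.
Need α^N ≥ 20.3 ⇒ N ≥ ln(20.3) / ln α = 3.011 / 0.3453 = 8.72.
Minimum whole number of stages: N = 9.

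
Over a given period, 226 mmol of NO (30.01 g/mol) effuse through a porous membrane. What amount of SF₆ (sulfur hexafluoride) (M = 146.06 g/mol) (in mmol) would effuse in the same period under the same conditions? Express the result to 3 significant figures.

Since effusion rate ∝ 1/√M, rate_SF₆/rate_NO = √(M_NO/M_SF₆) = √(30.01/146.06) = √0.2055 = 0.4533.
So the amount for SF₆ is 226 × 0.4533 = 102 mmol.

102 mmol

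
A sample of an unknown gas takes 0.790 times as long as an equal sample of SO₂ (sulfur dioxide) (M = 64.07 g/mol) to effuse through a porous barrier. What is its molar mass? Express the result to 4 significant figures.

39.99 g/mol

By Graham's law, t_X/t_SO₂ = √(M_X/M_SO₂).
0.790 = √(M_X/64.07)
M_X = 64.07 × 0.790² = 64.07 × 0.6241 = 39.99 g/mol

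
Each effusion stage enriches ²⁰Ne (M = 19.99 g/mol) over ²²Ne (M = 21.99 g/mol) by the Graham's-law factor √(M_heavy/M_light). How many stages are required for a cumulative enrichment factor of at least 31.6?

With α = √(21.99/19.99) per stage, ln α = ½ ln(1.10005) = 0.04768.
Need α^N ≥ 31.6 ⇒ N ≥ ln(31.6) / ln α = 3.453 / 0.04768 = 72.43.
So at least 73 stages are needed.

73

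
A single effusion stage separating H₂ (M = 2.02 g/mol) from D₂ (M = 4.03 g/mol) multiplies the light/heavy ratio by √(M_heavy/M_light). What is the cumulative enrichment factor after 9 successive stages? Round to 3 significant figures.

Overall factor = α^9 with α = √(4.03/2.02), i.e. (4.03/2.02)^(9/2).
= 1.99505^(9/2) = 22.4.

22.4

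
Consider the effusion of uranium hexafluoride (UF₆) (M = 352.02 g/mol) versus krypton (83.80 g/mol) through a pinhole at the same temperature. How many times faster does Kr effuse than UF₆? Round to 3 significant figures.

2.05

Graham's law gives rate_Kr/rate_UF₆ = √(M_UF₆/M_Kr) = √(352.02/83.80) = √4.201 = 2.05.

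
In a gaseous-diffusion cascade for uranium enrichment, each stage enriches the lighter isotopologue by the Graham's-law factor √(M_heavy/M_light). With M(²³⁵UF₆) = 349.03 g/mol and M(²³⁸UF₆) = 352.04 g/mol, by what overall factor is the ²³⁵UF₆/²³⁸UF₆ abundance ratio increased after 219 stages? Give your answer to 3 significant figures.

2.56

Each stage multiplies the ratio by α = √(352.04/349.03), so after 219 stages the overall factor is α^219 = (352.04/349.03)^(219/2).
= 1.00862^(219/2) = 2.56.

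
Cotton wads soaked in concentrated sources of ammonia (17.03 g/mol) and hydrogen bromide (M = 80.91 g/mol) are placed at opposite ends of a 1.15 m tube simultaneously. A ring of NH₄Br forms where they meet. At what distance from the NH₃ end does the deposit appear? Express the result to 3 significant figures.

Graham's law gives d_NH₃/d_HBr = rate_NH₃/rate_HBr = √(M_HBr/M_NH₃) = √(80.91/17.03) = 2.180.
With d_NH₃ + d_HBr = 1.15 m, d_HBr = 1.15/(1 + 2.180) = 0.3617 m.
d_NH₃ = 1.15 − 0.3617 = 0.788 m.

0.788 m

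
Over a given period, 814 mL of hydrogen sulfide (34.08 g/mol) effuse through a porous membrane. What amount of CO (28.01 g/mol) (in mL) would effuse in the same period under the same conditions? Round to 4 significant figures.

897.9 mL

From Graham's law, rate_CO/rate_H₂S = √(M_H₂S/M_CO) = √(34.08/28.01) = √1.217 = 1.103.
So the volume for CO is 814 × 1.103 = 897.9 mL.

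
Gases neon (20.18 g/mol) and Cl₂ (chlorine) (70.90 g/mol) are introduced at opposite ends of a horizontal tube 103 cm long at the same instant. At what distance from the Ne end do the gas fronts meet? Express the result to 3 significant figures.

67.2 cm

Graham's law gives d_Ne/d_Cl₂ = rate_Ne/rate_Cl₂ = √(M_Cl₂/M_Ne) = √(70.90/20.18) = 1.874.
With d_Ne + d_Cl₂ = 103 cm, d_Cl₂ = 103/(1 + 1.874) = 35.83 cm.
d_Ne = 103 − 35.83 = 67.2 cm.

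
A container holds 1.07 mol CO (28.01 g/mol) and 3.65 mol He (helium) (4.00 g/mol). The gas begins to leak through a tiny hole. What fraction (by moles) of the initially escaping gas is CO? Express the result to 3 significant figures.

0.0997

Rate_i ∝ x_i/√M_i (Graham's law weighted by mole fraction), so the effusate composition follows n_i/√M_i.
So x_CO in the escaping gas = (n_CO/√M_CO) / Σ(n_i/√M_i)
= (1.07/√28.01) / (1.07/√28.01 + 3.65/√4.00) = 0.2022/(0.2022 + 1.825) = 0.0997.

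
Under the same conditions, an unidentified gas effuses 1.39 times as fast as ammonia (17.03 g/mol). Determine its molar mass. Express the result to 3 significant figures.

Graham's law gives rate_X/rate_NH₃ = √(M_NH₃/M_X).
1.39 = √(17.03/M_X)
M_X = 17.03 / 1.39² = 17.03 / 1.932 = 8.81 g/mol

8.81 g/mol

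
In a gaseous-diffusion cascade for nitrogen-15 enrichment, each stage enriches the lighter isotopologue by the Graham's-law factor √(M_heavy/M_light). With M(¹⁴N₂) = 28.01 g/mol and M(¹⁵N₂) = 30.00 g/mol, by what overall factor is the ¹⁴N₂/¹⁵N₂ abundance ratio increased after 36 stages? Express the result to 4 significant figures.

3.440

Overall factor = α^36 with α = √(30.00/28.01), i.e. (30.00/28.01)^(36/2).
= 1.07105^18 = 3.440.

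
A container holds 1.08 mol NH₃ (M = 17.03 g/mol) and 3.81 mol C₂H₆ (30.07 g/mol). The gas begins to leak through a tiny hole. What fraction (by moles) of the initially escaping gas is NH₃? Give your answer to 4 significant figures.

0.2736

The effusion rate of species i is ∝ p_i/√M_i ∝ n_i/√M_i.
So x_NH₃ in the escaping gas = (n_NH₃/√M_NH₃) / Σ(n_i/√M_i)
= (1.08/√17.03) / (1.08/√17.03 + 3.81/√30.07) = 0.2617/(0.2617 + 0.6948) = 0.2736.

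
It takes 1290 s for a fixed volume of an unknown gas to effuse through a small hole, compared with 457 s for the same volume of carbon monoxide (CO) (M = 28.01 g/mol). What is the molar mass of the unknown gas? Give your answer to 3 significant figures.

Since effusion rate ∝ 1/√M, t_X/t_CO = √(M_X/M_CO).
1290/457 = 2.823 = √(M_X/28.01)
M_X = 28.01 × 2.823² = 28.01 × 7.968 = 223 g/mol

223 g/mol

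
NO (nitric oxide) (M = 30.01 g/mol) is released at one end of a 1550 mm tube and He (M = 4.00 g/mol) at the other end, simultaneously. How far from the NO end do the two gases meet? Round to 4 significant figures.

Distances travelled in equal time are proportional to diffusion rates, so d_NO/d_He = √(M_He/M_NO) = √(4.00/30.01) = 0.3651.
With d_NO + d_He = 1550 mm, d_He = 1550/(1 + 0.3651) = 1135 mm.
d_NO = 1550 − 1135 = 414.5 mm.

414.5 mm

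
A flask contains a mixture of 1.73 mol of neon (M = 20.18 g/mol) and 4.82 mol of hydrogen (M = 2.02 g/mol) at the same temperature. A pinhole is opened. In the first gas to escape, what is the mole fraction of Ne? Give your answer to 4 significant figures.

0.1020

Rate_i ∝ x_i/√M_i (Graham's law weighted by mole fraction), so the effusate composition follows n_i/√M_i.
Mole fraction of Ne in the effusate = (n_Ne/√M_Ne) / (n_Ne/√M_Ne + n_H₂/√M_H₂)
= (1.73/√20.18) / (1.73/√20.18 + 4.82/√2.02) = 0.3851/(0.3851 + 3.391) = 0.1020.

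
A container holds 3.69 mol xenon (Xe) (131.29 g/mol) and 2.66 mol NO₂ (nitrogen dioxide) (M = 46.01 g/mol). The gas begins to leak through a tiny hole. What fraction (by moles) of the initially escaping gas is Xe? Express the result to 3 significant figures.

0.451

Rate_i ∝ x_i/√M_i (Graham's law weighted by mole fraction), so the effusate composition follows n_i/√M_i.
So x_Xe in the escaping gas = (n_Xe/√M_Xe) / Σ(n_i/√M_i)
= (3.69/√131.29) / (3.69/√131.29 + 2.66/√46.01) = 0.3220/(0.3220 + 0.3922) = 0.451.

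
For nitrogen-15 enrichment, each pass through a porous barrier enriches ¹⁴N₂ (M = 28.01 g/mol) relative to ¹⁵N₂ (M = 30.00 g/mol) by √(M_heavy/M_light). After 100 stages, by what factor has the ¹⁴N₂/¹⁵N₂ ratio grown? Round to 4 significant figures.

The single-stage factor is √(M_heavy/M_light), so 100 stages give [√(30.00/28.01)]^100 = (30.00/28.01)^(100/2).
= 1.07105^50 = 30.93.

30.93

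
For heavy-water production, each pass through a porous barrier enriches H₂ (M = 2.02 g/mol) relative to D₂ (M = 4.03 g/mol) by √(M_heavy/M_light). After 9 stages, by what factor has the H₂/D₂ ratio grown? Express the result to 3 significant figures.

22.4

After 9 stages the ratio has grown by (√(4.03/2.02))^9 = (4.03/2.02)^(9/2).
= 1.99505^(9/2) = 22.4.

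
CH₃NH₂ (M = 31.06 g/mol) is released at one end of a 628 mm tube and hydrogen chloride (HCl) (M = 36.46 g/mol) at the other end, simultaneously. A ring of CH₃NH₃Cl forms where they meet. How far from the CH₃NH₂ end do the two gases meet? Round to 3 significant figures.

Graham's law gives d_CH₃NH₂/d_HCl = rate_CH₃NH₂/rate_HCl = √(M_HCl/M_CH₃NH₂) = √(36.46/31.06) = 1.083.
With d_CH₃NH₂ + d_HCl = 628 mm, d_HCl = 628/(1 + 1.083) = 301.4 mm.
d_CH₃NH₂ = 628 − 301.4 = 327 mm.

327 mm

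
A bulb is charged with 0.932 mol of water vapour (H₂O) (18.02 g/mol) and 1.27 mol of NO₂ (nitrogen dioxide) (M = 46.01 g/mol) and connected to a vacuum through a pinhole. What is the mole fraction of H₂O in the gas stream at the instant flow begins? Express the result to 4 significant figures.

The effusion rate of species i is ∝ p_i/√M_i ∝ n_i/√M_i.
Mole fraction of H₂O in the effusate = (n_H₂O/√M_H₂O) / (n_H₂O/√M_H₂O + n_NO₂/√M_NO₂)
= (0.932/√18.02) / (0.932/√18.02 + 1.27/√46.01) = 0.2196/(0.2196 + 0.1872) = 0.5397.

0.5397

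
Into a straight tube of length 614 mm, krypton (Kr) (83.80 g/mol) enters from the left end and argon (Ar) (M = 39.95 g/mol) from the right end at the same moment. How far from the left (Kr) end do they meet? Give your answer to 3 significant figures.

251 mm

Graham's law gives d_Kr/d_Ar = rate_Kr/rate_Ar = √(M_Ar/M_Kr) = √(39.95/83.80) = 0.6905.
With d_Kr + d_Ar = 614 mm, d_Ar = 614/(1 + 0.6905) = 363.2 mm.
d_Kr = 614 − 363.2 = 251 mm.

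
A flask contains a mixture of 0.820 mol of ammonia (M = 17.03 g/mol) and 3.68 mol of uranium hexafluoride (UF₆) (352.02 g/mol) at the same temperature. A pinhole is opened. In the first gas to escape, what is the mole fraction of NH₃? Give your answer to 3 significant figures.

Effusion rate of each component ∝ n_i/√M_i (partial pressure × 1/√M).
Mole fraction of NH₃ in the effusate = (n_NH₃/√M_NH₃) / (n_NH₃/√M_NH₃ + n_UF₆/√M_UF₆)
= (0.820/√17.03) / (0.820/√17.03 + 3.68/√352.02) = 0.1987/(0.1987 + 0.1961) = 0.503.

0.503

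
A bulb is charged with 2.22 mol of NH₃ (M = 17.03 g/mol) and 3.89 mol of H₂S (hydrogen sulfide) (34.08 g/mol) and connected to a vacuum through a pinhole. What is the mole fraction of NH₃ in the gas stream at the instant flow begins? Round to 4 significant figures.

0.4467

Each component's effusion rate ∝ (its partial pressure)·(1/√M) ∝ n_i/√M_i.
So x_NH₃ in the escaping gas = (n_NH₃/√M_NH₃) / Σ(n_i/√M_i)
= (2.22/√17.03) / (2.22/√17.03 + 3.89/√34.08) = 0.5380/(0.5380 + 0.6663) = 0.4467.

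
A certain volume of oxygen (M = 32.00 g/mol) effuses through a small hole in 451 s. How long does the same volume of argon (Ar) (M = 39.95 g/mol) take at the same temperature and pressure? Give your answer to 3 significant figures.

504 s

Since effusion rate ∝ 1/√M, t_Ar/t_O₂ = √(M_Ar/M_O₂) = √(39.95/32.00) = √1.248 = 1.117.
So the time for Ar is 451 × 1.117 = 504 s.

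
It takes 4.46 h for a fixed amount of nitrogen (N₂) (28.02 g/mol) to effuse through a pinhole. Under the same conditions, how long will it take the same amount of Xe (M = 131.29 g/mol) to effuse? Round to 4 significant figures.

Using Graham's law: t_Xe/t_N₂ = √(M_Xe/M_N₂) = √(131.29/28.02) = √4.686 = 2.165.
So the time for Xe is 4.46 × 2.165 = 9.654 h.

9.654 h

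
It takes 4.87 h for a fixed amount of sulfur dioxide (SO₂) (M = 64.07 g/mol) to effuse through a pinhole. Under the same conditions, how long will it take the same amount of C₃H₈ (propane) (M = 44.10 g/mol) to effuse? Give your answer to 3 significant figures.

Since effusion rate ∝ 1/√M, t_C₃H₈/t_SO₂ = √(M_C₃H₈/M_SO₂) = √(44.10/64.07) = √0.6883 = 0.8296.
So the time for C₃H₈ is 4.87 × 0.8296 = 4.04 h.

4.04 h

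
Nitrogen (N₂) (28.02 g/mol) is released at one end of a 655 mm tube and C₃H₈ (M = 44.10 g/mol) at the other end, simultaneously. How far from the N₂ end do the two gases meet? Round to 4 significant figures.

364.5 mm

In equal time, each gas travels a distance ∝ its rate ∝ 1/√M, so d_N₂/d_C₃H₈ = √(M_C₃H₈/M_N₂) = √(44.10/28.02) = 1.255.
With d_N₂ + d_C₃H₈ = 655 mm, d_C₃H₈ = 655/(1 + 1.255) = 290.5 mm.
d_N₂ = 655 − 290.5 = 364.5 mm.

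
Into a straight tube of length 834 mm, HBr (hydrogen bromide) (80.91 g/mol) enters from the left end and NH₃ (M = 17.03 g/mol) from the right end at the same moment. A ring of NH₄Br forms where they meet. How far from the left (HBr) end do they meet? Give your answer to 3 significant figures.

Distances travelled in equal time are proportional to diffusion rates, so d_HBr/d_NH₃ = √(M_NH₃/M_HBr) = √(17.03/80.91) = 0.4588.
With d_HBr + d_NH₃ = 834 mm, d_NH₃ = 834/(1 + 0.4588) = 571.7 mm.
d_HBr = 834 − 571.7 = 262 mm.

262 mm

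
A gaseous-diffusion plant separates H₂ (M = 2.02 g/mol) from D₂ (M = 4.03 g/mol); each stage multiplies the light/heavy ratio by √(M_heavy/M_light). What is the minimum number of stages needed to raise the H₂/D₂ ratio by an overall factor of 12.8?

Single-stage factor α = √(4.03/2.02), so ln α = ½ ln(1.99505) = 0.3453.
Need α^N ≥ 12.8 ⇒ N ≥ ln(12.8) / ln α = 2.549 / 0.3453 = 7.38.
Minimum whole number of stages: N = 8.

8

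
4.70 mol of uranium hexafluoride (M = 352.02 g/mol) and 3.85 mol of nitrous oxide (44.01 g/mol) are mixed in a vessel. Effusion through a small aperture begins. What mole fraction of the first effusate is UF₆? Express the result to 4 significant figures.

Each component's effusion rate ∝ (its partial pressure)·(1/√M) ∝ n_i/√M_i.
Mole fraction of UF₆ in the effusate = (n_UF₆/√M_UF₆) / (n_UF₆/√M_UF₆ + n_N₂O/√M_N₂O)
= (4.70/√352.02) / (4.70/√352.02 + 3.85/√44.01) = 0.2505/(0.2505 + 0.5803) = 0.3015.

0.3015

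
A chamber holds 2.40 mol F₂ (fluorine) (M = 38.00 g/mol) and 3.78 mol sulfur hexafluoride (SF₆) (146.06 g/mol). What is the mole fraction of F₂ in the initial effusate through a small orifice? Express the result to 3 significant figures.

Rate_i ∝ x_i/√M_i (Graham's law weighted by mole fraction), so the effusate composition follows n_i/√M_i.
Mole fraction of F₂ in the effusate = (n_F₂/√M_F₂) / (n_F₂/√M_F₂ + n_SF₆/√M_SF₆)
= (2.40/√38.00) / (2.40/√38.00 + 3.78/√146.06) = 0.3893/(0.3893 + 0.3128) = 0.555.

0.555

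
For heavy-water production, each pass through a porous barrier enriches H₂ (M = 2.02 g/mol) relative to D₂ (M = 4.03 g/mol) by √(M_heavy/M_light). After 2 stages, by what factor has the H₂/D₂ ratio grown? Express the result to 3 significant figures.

2.00

After 2 stages the ratio has grown by (√(4.03/2.02))^2 = (4.03/2.02)^(2/2).
= 1.99505^1 = 2.00.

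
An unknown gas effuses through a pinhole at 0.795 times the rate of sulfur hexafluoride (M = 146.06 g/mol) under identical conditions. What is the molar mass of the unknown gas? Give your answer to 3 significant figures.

231 g/mol

By Graham's law, rate_X/rate_SF₆ = √(M_SF₆/M_X).
0.795 = √(146.06/M_X)
M_X = 146.06 / 0.795² = 146.06 / 0.6320 = 231 g/mol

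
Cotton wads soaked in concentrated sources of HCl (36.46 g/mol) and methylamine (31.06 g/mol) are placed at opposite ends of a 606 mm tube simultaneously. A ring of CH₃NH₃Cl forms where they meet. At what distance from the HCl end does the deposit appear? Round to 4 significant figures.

Graham's law gives d_HCl/d_CH₃NH₂ = rate_HCl/rate_CH₃NH₂ = √(M_CH₃NH₂/M_HCl) = √(31.06/36.46) = 0.9230.
With d_HCl + d_CH₃NH₂ = 606 mm, d_CH₃NH₂ = 606/(1 + 0.9230) = 315.1 mm.
d_HCl = 606 − 315.1 = 290.9 mm.

290.9 mm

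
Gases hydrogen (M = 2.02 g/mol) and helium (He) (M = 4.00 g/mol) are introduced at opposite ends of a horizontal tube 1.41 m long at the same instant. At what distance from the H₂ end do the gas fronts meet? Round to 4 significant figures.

0.8243 m

The fronts meet when d_H₂ + d_He = L with d_H₂/d_He = √(M_He/M_H₂) (Graham's law). Here √(M_He/M_H₂) = √(4.00/2.02) = 1.407.
With d_H₂ + d_He = 1.41 m, d_He = 1.41/(1 + 1.407) = 0.5857 m.
d_H₂ = 1.41 − 0.5857 = 0.8243 m.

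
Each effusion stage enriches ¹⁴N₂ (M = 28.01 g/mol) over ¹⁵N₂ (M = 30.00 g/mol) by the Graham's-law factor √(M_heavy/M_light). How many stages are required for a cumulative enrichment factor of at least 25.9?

95

With α = √(30.00/28.01) per stage, ln α = ½ ln(1.07105) = 0.03432.
Need α^N ≥ 25.9 ⇒ N ≥ ln(25.9) / ln α = 3.254 / 0.03432 = 94.83.
Minimum whole number of stages: N = 95.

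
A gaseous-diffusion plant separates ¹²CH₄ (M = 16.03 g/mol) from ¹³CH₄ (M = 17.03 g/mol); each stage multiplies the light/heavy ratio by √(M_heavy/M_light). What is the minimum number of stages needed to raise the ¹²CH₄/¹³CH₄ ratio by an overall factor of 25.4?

107

With α = √(17.03/16.03) per stage, ln α = ½ ln(1.06238) = 0.03026.
Need α^N ≥ 25.4 ⇒ N ≥ ln(25.4) / ln α = 3.235 / 0.03026 = 106.91.
Minimum whole number of stages: N = 107.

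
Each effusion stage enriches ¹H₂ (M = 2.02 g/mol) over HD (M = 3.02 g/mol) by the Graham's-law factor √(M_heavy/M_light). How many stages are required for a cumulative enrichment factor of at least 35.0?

Single-stage factor α = √(3.02/2.02), so ln α = ½ ln(1.49505) = 0.2011.
Need α^N ≥ 35.0 ⇒ N ≥ ln(35.0) / ln α = 3.555 / 0.2011 = 17.68.
Minimum whole number of stages: N = 18.

18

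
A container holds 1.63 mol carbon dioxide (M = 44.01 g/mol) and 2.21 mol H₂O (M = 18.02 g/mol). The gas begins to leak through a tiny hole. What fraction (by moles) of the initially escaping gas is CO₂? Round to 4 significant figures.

0.3206

Rate_i ∝ x_i/√M_i (Graham's law weighted by mole fraction), so the effusate composition follows n_i/√M_i.
So x_CO₂ in the escaping gas = (n_CO₂/√M_CO₂) / Σ(n_i/√M_i)
= (1.63/√44.01) / (1.63/√44.01 + 2.21/√18.02) = 0.2457/(0.2457 + 0.5206) = 0.3206.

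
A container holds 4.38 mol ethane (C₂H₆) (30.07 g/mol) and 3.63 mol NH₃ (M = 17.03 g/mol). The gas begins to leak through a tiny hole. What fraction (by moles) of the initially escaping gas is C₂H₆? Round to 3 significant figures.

0.476

The effusion rate of species i is ∝ p_i/√M_i ∝ n_i/√M_i.
So x_C₂H₆ in the escaping gas = (n_C₂H₆/√M_C₂H₆) / Σ(n_i/√M_i)
= (4.38/√30.07) / (4.38/√30.07 + 3.63/√17.03) = 0.7987/(0.7987 + 0.8796) = 0.476.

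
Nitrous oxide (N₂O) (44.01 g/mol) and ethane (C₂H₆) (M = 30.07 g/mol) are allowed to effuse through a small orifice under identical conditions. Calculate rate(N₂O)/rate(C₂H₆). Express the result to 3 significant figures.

By Graham's law, rate_N₂O/rate_C₂H₆ = √(M_C₂H₆/M_N₂O) = √(30.07/44.01) = √0.6833 = 0.827.

0.827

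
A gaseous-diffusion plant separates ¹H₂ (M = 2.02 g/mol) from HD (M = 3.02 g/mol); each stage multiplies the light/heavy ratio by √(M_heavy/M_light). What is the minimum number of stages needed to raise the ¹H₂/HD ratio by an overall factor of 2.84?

Per stage α = (3.02/2.02)^(1/2) = 1.49505^0.5, giving ln α = 0.2011.
Need α^N ≥ 2.84 ⇒ N ≥ ln(2.84) / ln α = 1.044 / 0.2011 = 5.19.
Rounding up, N = 6 stages.

6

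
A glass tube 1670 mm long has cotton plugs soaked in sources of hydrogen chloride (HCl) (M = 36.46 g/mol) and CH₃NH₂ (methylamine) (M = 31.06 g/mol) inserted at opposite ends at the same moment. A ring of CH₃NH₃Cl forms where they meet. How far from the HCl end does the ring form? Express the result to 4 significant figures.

801.6 mm

Distances travelled in equal time are proportional to diffusion rates, so d_HCl/d_CH₃NH₂ = √(M_CH₃NH₂/M_HCl) = √(31.06/36.46) = 0.9230.
With d_HCl + d_CH₃NH₂ = 1670 mm, d_CH₃NH₂ = 1670/(1 + 0.9230) = 868.4 mm.
d_HCl = 1670 − 868.4 = 801.6 mm.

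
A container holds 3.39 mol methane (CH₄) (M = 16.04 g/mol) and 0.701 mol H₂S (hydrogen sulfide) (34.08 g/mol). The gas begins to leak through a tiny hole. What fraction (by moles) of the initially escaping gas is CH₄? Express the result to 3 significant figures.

0.876

Each component's effusion rate ∝ (its partial pressure)·(1/√M) ∝ n_i/√M_i.
Mole fraction of CH₄ in the effusate = (n_CH₄/√M_CH₄) / (n_CH₄/√M_CH₄ + n_H₂S/√M_H₂S)
= (3.39/√16.04) / (3.39/√16.04 + 0.701/√34.08) = 0.8464/(0.8464 + 0.1201) = 0.876.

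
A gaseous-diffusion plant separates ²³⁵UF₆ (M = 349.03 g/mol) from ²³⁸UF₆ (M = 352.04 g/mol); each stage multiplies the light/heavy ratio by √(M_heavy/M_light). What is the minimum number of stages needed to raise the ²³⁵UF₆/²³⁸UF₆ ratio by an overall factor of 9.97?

536

Per stage α = (352.04/349.03)^(1/2) = 1.00862^0.5, giving ln α = 0.004293.
Need α^N ≥ 9.97 ⇒ N ≥ ln(9.97) / ln α = 2.300 / 0.004293 = 535.60.
So at least 536 stages are needed.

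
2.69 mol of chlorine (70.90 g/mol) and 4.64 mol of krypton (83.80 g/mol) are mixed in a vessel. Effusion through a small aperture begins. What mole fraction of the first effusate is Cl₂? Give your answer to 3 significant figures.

Effusion rate of each component ∝ n_i/√M_i (partial pressure × 1/√M).
Mole fraction of Cl₂ in the effusate = (n_Cl₂/√M_Cl₂) / (n_Cl₂/√M_Cl₂ + n_Kr/√M_Kr)
= (2.69/√70.90) / (2.69/√70.90 + 4.64/√83.80) = 0.3195/(0.3195 + 0.5069) = 0.387.

0.387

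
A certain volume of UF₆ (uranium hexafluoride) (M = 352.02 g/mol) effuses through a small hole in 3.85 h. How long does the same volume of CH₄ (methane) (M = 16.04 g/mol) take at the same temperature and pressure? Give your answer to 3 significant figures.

Since effusion rate ∝ 1/√M, t_CH₄/t_UF₆ = √(M_CH₄/M_UF₆) = √(16.04/352.02) = √0.04557 = 0.2135.
So the time for CH₄ is 3.85 × 0.2135 = 0.822 h.

0.822 h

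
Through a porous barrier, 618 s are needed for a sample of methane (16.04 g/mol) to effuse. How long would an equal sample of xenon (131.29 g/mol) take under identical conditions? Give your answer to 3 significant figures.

1770 s

Graham's law gives t_Xe/t_CH₄ = √(M_Xe/M_CH₄) = √(131.29/16.04) = √8.185 = 2.861.
So the time for Xe is 618 × 2.861 = 1770 s.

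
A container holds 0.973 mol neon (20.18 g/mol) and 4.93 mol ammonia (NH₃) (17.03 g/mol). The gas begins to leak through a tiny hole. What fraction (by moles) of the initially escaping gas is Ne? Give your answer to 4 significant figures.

0.1535

The effusion rate of species i is ∝ p_i/√M_i ∝ n_i/√M_i.
So x_Ne in the escaping gas = (n_Ne/√M_Ne) / Σ(n_i/√M_i)
= (0.973/√20.18) / (0.973/√20.18 + 4.93/√17.03) = 0.2166/(0.2166 + 1.195) = 0.1535.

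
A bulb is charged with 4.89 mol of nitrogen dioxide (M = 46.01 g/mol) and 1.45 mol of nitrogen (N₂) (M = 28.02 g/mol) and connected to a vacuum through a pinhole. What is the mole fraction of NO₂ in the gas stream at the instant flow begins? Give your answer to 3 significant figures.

The effusion rate of species i is ∝ p_i/√M_i ∝ n_i/√M_i.
Mole fraction of NO₂ in the effusate = (n_NO₂/√M_NO₂) / (n_NO₂/√M_NO₂ + n_N₂/√M_N₂)
= (4.89/√46.01) / (4.89/√46.01 + 1.45/√28.02) = 0.7209/(0.7209 + 0.2739) = 0.725.

0.725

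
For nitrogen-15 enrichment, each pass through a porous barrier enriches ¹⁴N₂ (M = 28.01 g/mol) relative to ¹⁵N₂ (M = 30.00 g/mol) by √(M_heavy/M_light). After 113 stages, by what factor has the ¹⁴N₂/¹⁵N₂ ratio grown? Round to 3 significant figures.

48.3

Each stage multiplies the ratio by α = √(30.00/28.01), so after 113 stages the overall factor is α^113 = (30.00/28.01)^(113/2).
= 1.07105^(113/2) = 48.3.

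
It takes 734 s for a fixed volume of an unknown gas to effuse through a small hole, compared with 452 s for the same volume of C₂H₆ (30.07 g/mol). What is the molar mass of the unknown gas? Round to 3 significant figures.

Since effusion rate ∝ 1/√M, t_X/t_C₂H₆ = √(M_X/M_C₂H₆).
734/452 = 1.624 = √(M_X/30.07)
M_X = 30.07 × 1.624² = 30.07 × 2.637 = 79.3 g/mol

79.3 g/mol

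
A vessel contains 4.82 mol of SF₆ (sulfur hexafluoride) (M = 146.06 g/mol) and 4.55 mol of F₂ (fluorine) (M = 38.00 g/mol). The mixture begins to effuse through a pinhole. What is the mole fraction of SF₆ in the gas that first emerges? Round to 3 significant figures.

0.351

The effusion rate of species i is ∝ p_i/√M_i ∝ n_i/√M_i.
Mole fraction of SF₆ in the effusate = (n_SF₆/√M_SF₆) / (n_SF₆/√M_SF₆ + n_F₂/√M_F₂)
= (4.82/√146.06) / (4.82/√146.06 + 4.55/√38.00) = 0.3988/(0.3988 + 0.7381) = 0.351.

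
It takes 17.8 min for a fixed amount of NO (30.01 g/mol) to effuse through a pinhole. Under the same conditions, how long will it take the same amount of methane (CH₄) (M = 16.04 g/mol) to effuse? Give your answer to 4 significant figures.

Graham's law gives t_CH₄/t_NO = √(M_CH₄/M_NO) = √(16.04/30.01) = √0.5345 = 0.7311.
So the time for CH₄ is 17.8 × 0.7311 = 13.01 min.

13.01 min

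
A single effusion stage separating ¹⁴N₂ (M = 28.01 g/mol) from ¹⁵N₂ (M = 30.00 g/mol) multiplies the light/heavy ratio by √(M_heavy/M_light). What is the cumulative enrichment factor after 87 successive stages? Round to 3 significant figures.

19.8

Overall factor = α^87 with α = √(30.00/28.01), i.e. (30.00/28.01)^(87/2).
= 1.07105^(87/2) = 19.8.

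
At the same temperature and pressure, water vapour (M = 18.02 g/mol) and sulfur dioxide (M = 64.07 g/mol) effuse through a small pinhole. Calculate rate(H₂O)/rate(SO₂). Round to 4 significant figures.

1.886

Graham's law gives rate_H₂O/rate_SO₂ = √(M_SO₂/M_H₂O) = √(64.07/18.02) = √3.555 = 1.886.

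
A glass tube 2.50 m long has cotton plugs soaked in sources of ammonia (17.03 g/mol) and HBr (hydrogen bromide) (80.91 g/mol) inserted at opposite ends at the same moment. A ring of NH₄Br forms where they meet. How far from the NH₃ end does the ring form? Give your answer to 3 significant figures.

The fronts meet when d_NH₃ + d_HBr = L with d_NH₃/d_HBr = √(M_HBr/M_NH₃) (Graham's law). Here √(M_HBr/M_NH₃) = √(80.91/17.03) = 2.180.
With d_NH₃ + d_HBr = 2.50 m, d_HBr = 2.50/(1 + 2.180) = 0.7862 m.
d_NH₃ = 2.50 − 0.7862 = 1.71 m.

1.71 m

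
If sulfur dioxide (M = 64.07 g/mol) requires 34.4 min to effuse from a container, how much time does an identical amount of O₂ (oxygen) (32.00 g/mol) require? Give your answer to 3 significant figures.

24.3 min

By Graham's law, t_O₂/t_SO₂ = √(M_O₂/M_SO₂) = √(32.00/64.07) = √0.4995 = 0.7067.
So the time for O₂ is 34.4 × 0.7067 = 24.3 min.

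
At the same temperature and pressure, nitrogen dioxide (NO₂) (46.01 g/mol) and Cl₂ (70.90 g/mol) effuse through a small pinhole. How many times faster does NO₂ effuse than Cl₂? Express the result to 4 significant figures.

1.241

By Graham's law, rate_NO₂/rate_Cl₂ = √(M_Cl₂/M_NO₂) = √(70.90/46.01) = √1.541 = 1.241.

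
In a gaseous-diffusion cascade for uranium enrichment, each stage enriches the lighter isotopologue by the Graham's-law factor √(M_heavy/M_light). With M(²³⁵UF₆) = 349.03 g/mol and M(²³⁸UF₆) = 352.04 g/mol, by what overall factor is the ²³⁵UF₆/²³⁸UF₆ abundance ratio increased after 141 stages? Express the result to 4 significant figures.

After 141 stages the ratio has grown by (√(352.04/349.03))^141 = (352.04/349.03)^(141/2).
= 1.00862^(141/2) = 1.832.

1.832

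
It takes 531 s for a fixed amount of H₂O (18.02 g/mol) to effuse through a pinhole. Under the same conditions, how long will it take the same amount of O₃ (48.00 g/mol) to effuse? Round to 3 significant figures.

867 s

From Graham's law, t_O₃/t_H₂O = √(M_O₃/M_H₂O) = √(48.00/18.02) = √2.664 = 1.632.
So the time for O₃ is 531 × 1.632 = 867 s.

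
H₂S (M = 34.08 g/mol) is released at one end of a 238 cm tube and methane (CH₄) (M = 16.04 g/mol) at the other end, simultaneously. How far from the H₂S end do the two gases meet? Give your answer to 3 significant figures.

96.8 cm

In equal time, each gas travels a distance ∝ its rate ∝ 1/√M, so d_H₂S/d_CH₄ = √(M_CH₄/M_H₂S) = √(16.04/34.08) = 0.6860.
With d_H₂S + d_CH₄ = 238 cm, d_CH₄ = 238/(1 + 0.6860) = 141.2 cm.
d_H₂S = 238 − 141.2 = 96.8 cm.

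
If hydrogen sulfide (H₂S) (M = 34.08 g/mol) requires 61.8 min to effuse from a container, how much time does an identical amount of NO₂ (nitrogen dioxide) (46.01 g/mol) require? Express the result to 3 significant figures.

71.8 min

Since effusion rate ∝ 1/√M, t_NO₂/t_H₂S = √(M_NO₂/M_H₂S) = √(46.01/34.08) = √1.350 = 1.162.
So the time for NO₂ is 61.8 × 1.162 = 71.8 min.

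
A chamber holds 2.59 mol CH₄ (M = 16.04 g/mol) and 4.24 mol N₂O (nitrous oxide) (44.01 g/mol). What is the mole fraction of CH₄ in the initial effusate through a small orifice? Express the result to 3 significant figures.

Rate_i ∝ x_i/√M_i (Graham's law weighted by mole fraction), so the effusate composition follows n_i/√M_i.
Mole fraction of CH₄ in the effusate = (n_CH₄/√M_CH₄) / (n_CH₄/√M_CH₄ + n_N₂O/√M_N₂O)
= (2.59/√16.04) / (2.59/√16.04 + 4.24/√44.01) = 0.6467/(0.6467 + 0.6391) = 0.503.

0.503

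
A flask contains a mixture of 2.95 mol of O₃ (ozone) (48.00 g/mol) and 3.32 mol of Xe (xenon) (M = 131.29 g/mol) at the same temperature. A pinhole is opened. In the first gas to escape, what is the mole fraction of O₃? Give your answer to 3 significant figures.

Rate_i ∝ x_i/√M_i (Graham's law weighted by mole fraction), so the effusate composition follows n_i/√M_i.
Mole fraction of O₃ in the effusate = (n_O₃/√M_O₃) / (n_O₃/√M_O₃ + n_Xe/√M_Xe)
= (2.95/√48.00) / (2.95/√48.00 + 3.32/√131.29) = 0.4258/(0.4258 + 0.2897) = 0.595.

0.595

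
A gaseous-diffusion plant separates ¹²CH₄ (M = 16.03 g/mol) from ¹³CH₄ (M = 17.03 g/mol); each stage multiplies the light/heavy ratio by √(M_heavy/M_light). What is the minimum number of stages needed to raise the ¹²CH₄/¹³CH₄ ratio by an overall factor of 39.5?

122

Single-stage factor α = √(17.03/16.03), so ln α = ½ ln(1.06238) = 0.03026.
Need α^N ≥ 39.5 ⇒ N ≥ ln(39.5) / ln α = 3.676 / 0.03026 = 121.50.
Rounding up, N = 122 stages.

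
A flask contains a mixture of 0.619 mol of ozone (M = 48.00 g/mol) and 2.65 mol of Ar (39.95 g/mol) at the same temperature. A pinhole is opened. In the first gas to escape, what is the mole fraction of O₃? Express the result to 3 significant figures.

The effusion rate of species i is ∝ p_i/√M_i ∝ n_i/√M_i.
Mole fraction of O₃ in the effusate = (n_O₃/√M_O₃) / (n_O₃/√M_O₃ + n_Ar/√M_Ar)
= (0.619/√48.00) / (0.619/√48.00 + 2.65/√39.95) = 0.08934/(0.08934 + 0.4193) = 0.176.

0.176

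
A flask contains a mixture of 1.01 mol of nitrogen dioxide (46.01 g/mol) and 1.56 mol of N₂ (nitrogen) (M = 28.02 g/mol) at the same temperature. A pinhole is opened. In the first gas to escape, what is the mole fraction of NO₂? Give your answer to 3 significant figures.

0.336

Rate_i ∝ x_i/√M_i (Graham's law weighted by mole fraction), so the effusate composition follows n_i/√M_i.
Mole fraction of NO₂ in the effusate = (n_NO₂/√M_NO₂) / (n_NO₂/√M_NO₂ + n_N₂/√M_N₂)
= (1.01/√46.01) / (1.01/√46.01 + 1.56/√28.02) = 0.1489/(0.1489 + 0.2947) = 0.336.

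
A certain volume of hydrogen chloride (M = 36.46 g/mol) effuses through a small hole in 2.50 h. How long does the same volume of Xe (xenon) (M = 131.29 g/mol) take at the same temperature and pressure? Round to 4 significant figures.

4.744 h

From Graham's law, t_Xe/t_HCl = √(M_Xe/M_HCl) = √(131.29/36.46) = √3.601 = 1.898.
So the time for Xe is 2.50 × 1.898 = 4.744 h.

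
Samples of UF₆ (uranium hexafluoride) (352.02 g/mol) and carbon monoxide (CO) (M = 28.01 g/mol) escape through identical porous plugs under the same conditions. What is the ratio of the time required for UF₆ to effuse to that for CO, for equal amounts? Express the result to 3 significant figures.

Since effusion rate ∝ 1/√M, t_UF₆/t_CO = √(M_UF₆/M_CO) = √(352.02/28.01) = √12.57 = 3.55.

3.55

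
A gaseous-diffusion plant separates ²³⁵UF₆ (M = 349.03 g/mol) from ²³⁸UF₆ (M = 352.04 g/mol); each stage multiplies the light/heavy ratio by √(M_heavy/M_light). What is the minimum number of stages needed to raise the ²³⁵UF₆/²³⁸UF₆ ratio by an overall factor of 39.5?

Per stage α = (352.04/349.03)^(1/2) = 1.00862^0.5, giving ln α = 0.004293.
Need α^N ≥ 39.5 ⇒ N ≥ ln(39.5) / ln α = 3.676 / 0.004293 = 856.26.
So at least 857 stages are needed.

857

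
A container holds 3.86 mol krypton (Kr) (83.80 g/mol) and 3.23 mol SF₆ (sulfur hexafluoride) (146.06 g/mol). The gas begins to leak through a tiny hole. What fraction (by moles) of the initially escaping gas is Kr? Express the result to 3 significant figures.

0.612

Each component's effusion rate ∝ (its partial pressure)·(1/√M) ∝ n_i/√M_i.
So x_Kr in the escaping gas = (n_Kr/√M_Kr) / Σ(n_i/√M_i)
= (3.86/√83.80) / (3.86/√83.80 + 3.23/√146.06) = 0.4217/(0.4217 + 0.2673) = 0.612.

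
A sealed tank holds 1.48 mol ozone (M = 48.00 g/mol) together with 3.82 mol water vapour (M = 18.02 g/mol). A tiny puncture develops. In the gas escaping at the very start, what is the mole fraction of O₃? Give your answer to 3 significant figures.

Effusion rate of each component ∝ n_i/√M_i (partial pressure × 1/√M).
x_O₃(eff) = (n_O₃/√M_O₃) / (n_O₃/√M_O₃ + n_H₂O/√M_H₂O)
= (1.48/√48.00) / (1.48/√48.00 + 3.82/√18.02) = 0.2136/(0.2136 + 0.8999) = 0.192.

0.192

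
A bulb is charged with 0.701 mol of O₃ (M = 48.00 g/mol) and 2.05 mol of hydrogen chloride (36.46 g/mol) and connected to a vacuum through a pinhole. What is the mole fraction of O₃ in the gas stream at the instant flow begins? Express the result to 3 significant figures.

The effusion rate of species i is ∝ p_i/√M_i ∝ n_i/√M_i.
x_O₃(eff) = (n_O₃/√M_O₃) / (n_O₃/√M_O₃ + n_HCl/√M_HCl)
= (0.701/√48.00) / (0.701/√48.00 + 2.05/√36.46) = 0.1012/(0.1012 + 0.3395) = 0.230.

0.230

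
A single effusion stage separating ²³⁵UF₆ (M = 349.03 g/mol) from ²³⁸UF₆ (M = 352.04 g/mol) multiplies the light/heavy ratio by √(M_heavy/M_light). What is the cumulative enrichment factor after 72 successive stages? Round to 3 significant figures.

1.36

Each stage multiplies the ratio by α = √(352.04/349.03), so after 72 stages the overall factor is α^72 = (352.04/349.03)^(72/2).
= 1.00862^36 = 1.36.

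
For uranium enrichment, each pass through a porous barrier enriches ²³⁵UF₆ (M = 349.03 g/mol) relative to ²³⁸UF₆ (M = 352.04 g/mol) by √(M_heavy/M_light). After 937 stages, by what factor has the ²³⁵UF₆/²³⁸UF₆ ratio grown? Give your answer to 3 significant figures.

55.9

Each stage multiplies the ratio by α = √(352.04/349.03), so after 937 stages the overall factor is α^937 = (352.04/349.03)^(937/2).
= 1.00862^(937/2) = 55.9.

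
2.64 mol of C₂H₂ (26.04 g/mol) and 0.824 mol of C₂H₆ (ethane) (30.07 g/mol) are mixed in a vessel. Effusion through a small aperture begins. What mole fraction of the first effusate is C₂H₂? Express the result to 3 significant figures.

Effusion rate of each component ∝ n_i/√M_i (partial pressure × 1/√M).
x_C₂H₂(eff) = (n_C₂H₂/√M_C₂H₂) / (n_C₂H₂/√M_C₂H₂ + n_C₂H₆/√M_C₂H₆)
= (2.64/√26.04) / (2.64/√26.04 + 0.824/√30.07) = 0.5173/(0.5173 + 0.1503) = 0.775.

0.775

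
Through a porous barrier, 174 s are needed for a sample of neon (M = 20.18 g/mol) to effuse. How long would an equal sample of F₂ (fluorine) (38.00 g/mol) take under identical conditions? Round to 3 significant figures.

239 s

From Graham's law, t_F₂/t_Ne = √(M_F₂/M_Ne) = √(38.00/20.18) = √1.883 = 1.372.
So the time for F₂ is 174 × 1.372 = 239 s.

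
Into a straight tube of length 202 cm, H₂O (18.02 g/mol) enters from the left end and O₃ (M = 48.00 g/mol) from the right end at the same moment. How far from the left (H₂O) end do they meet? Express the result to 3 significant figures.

Distances travelled in equal time are proportional to diffusion rates, so d_H₂O/d_O₃ = √(M_O₃/M_H₂O) = √(48.00/18.02) = 1.632.
With d_H₂O + d_O₃ = 202 cm, d_O₃ = 202/(1 + 1.632) = 76.75 cm.
d_H₂O = 202 − 76.75 = 125 cm.

125 cm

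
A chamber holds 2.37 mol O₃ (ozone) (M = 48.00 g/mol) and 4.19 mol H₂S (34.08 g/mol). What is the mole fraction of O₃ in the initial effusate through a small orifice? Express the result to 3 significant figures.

Effusion rate of each component ∝ n_i/√M_i (partial pressure × 1/√M).
Mole fraction of O₃ in the effusate = (n_O₃/√M_O₃) / (n_O₃/√M_O₃ + n_H₂S/√M_H₂S)
= (2.37/√48.00) / (2.37/√48.00 + 4.19/√34.08) = 0.3421/(0.3421 + 0.7177) = 0.323.

0.323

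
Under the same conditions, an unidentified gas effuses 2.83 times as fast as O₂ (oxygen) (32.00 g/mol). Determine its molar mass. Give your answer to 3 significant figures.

4.00 g/mol

Since effusion rate ∝ 1/√M, rate_X/rate_O₂ = √(M_O₂/M_X).
2.83 = √(32.00/M_X)
M_X = 32.00 / 2.83² = 32.00 / 8.009 = 4.00 g/mol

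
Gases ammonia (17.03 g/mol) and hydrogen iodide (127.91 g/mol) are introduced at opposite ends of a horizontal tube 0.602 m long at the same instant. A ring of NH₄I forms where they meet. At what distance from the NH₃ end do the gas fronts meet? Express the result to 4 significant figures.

0.4411 m

Distances travelled in equal time are proportional to diffusion rates, so d_NH₃/d_HI = √(M_HI/M_NH₃) = √(127.91/17.03) = 2.741.
With d_NH₃ + d_HI = 0.602 m, d_HI = 0.602/(1 + 2.741) = 0.1609 m.
d_NH₃ = 0.602 − 0.1609 = 0.4411 m.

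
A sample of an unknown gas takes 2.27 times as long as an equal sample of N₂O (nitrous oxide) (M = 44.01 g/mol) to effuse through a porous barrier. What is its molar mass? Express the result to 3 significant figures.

By Graham's law, t_X/t_N₂O = √(M_X/M_N₂O).
2.27 = √(M_X/44.01)
M_X = 44.01 × 2.27² = 44.01 × 5.153 = 227 g/mol

227 g/mol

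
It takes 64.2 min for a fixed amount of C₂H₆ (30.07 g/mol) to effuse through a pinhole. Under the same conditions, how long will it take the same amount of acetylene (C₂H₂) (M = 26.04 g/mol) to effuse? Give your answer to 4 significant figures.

59.74 min

From Graham's law, t_C₂H₂/t_C₂H₆ = √(M_C₂H₂/M_C₂H₆) = √(26.04/30.07) = √0.8660 = 0.9306.
So the time for C₂H₂ is 64.2 × 0.9306 = 59.74 min.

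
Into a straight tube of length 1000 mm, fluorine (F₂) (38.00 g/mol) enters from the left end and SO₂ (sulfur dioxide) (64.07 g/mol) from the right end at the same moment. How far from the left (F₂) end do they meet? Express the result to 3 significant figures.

565 mm

Distances travelled in equal time are proportional to diffusion rates, so d_F₂/d_SO₂ = √(M_SO₂/M_F₂) = √(64.07/38.00) = 1.298.
With d_F₂ + d_SO₂ = 1000 mm, d_SO₂ = 1000/(1 + 1.298) = 435.1 mm.
d_F₂ = 1000 − 435.1 = 565 mm.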